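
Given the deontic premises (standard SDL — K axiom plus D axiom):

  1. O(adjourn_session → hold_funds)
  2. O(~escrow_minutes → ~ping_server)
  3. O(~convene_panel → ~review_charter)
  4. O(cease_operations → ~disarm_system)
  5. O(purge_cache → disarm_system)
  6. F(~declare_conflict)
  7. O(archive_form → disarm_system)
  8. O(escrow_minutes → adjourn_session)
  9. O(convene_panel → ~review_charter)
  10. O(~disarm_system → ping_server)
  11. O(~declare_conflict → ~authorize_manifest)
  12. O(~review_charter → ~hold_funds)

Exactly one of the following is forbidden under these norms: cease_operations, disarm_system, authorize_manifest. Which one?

By case analysis on ~convene_panel: premise 3 gives O(~convene_panel → ~review_charter) and premise 9 gives O(convene_panel → ~review_charter), so O(~review_charter) either way.
Premise 12 is O(~review_charter → ~hold_funds); since O(~review_charter), deontic closure gives O(~hold_funds).
Premise 1, O(adjourn_session → hold_funds), contraposes to O(~hold_funds → ~adjourn_session); with O(~hold_funds) we get O(~adjourn_session).
The contrapositive of premise 8 (O(escrow_minutes → adjourn_session)) is O(~adjourn_session → ~escrow_minutes), and O(~adjourn_session) is already established, so O(~escrow_minutes).
From O(~escrow_minutes) and premise 2, O(~escrow_minutes → ~ping_server), we obtain O(~ping_server).
The contrapositive of premise 10 (O(~disarm_system → ping_server)) is O(~ping_server → disarm_system), and O(~ping_server) is already established, so O(disarm_system).
The contrapositive of premise 4 (O(cease_operations → ~disarm_system)) is O(disarm_system → ~cease_operations), and O(disarm_system) is already established, so O(~cease_operations).
So O(~cease_operations) holds, i.e. cease_operations is forbidden. None of the other listed options is forbidden under the premises.

cease_operations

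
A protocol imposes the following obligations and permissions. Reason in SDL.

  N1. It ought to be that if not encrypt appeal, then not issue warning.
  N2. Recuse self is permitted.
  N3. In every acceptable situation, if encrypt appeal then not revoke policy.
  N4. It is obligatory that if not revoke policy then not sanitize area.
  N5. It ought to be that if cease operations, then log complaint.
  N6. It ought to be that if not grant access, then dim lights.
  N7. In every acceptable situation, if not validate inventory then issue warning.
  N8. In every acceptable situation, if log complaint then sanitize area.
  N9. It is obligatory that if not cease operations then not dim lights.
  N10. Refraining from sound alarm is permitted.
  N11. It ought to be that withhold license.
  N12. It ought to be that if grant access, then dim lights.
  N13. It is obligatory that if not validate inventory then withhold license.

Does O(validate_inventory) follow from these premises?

Yes

By case analysis on ¬grant_access: premise 6 gives O(¬grant_access → dim_lights) and premise 12 gives O(grant_access → dim_lights), so O(dim_lights) either way.
Premise 9, O(¬cease_operations → ¬dim_lights), contraposes to O(dim_lights → cease_operations); with O(dim_lights) we get O(cease_operations).
Applying K to premise 5 (O(cease_operations → log_complaint)) and O(cease_operations) yields O(log_complaint).
With premise 8, O(log_complaint → sanitize_area), the K-axiom yields O(sanitize_area).
Premise 4 is O(¬revoke_policy → ¬sanitize_area); contrapositively O(sanitize_area → revoke_policy). Since O(sanitize_area) holds, K gives O(revoke_policy).
Premise 3 is O(encrypt_appeal → ¬revoke_policy); contrapositively O(revoke_policy → ¬encrypt_appeal). Since O(revoke_policy) holds, K gives O(¬encrypt_appeal).
From O(¬encrypt_appeal) and premise 1, O(¬encrypt_appeal → ¬issue_warning), we obtain O(¬issue_warning).
The contrapositive of premise 7 (O(¬validate_inventory → issue_warning)) is O(¬issue_warning → validate_inventory), and O(¬issue_warning) is already established, so O(validate_inventory).
Premises 2, 10, 11, 13 do not contribute to this derivation.
So O(validate_inventory) follows.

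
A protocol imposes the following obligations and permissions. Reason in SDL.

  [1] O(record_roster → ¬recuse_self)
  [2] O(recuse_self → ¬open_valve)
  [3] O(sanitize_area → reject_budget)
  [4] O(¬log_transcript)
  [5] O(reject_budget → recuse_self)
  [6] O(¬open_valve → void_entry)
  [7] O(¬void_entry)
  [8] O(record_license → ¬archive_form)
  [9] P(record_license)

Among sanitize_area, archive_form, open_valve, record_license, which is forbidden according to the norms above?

Premise 7 gives O(¬void_entry).
Premise 6, O(¬open_valve → void_entry), contraposes to O(¬void_entry → open_valve); with O(¬void_entry) we get O(open_valve).
Premise 2, O(recuse_self → ¬open_valve), contraposes to O(open_valve → ¬recuse_self); with O(open_valve) we get O(¬recuse_self).
The contrapositive of premise 5 (O(reject_budget → recuse_self)) is O(¬recuse_self → ¬reject_budget), and O(¬recuse_self) is already established, so O(¬reject_budget).
The contrapositive of premise 3 (O(sanitize_area → reject_budget)) is O(¬reject_budget → ¬sanitize_area), and O(¬reject_budget) is already established, so O(¬sanitize_area).
So O(¬sanitize_area) holds, i.e. sanitize_area is forbidden. None of the other listed options is forbidden under the premises.

sanitize_area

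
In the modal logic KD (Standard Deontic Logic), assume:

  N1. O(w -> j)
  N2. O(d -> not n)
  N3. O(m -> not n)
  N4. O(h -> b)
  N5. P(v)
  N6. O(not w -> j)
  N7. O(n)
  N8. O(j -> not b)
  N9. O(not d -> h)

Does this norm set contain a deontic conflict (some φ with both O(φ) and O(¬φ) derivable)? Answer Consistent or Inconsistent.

Premises 6 and 1 are O(not w -> j) and O(w -> j); every ideal world satisfies not w or w, so in either case j holds — hence O(j).
With premise 8, O(j -> not b), the K-axiom yields O(not b).
Premise 4, O(h -> b), contraposes to O(not b -> not h); with O(not b) we get O(not h).
The contrapositive of premise 9 (O(not d -> h)) is O(not h -> d), and O(not h) is already established, so O(d).
From O(d) and premise 2, O(d -> not n), we obtain O(not n).
Yet premise 7 states O(n).
We now have both O(not n) and O(n) — n is simultaneously obligatory and forbidden, violating the D-axiom.

Inconsistent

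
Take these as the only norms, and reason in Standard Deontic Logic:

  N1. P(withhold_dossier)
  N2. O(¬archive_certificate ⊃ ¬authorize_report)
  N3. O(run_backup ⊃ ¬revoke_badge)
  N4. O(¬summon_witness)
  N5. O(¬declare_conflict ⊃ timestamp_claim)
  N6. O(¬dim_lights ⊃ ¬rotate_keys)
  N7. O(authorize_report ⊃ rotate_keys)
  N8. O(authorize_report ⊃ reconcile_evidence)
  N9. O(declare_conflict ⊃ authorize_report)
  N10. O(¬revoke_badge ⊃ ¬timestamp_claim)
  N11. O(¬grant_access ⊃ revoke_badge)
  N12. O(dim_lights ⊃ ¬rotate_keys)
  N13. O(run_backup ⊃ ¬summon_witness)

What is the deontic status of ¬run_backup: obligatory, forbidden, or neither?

Obligatory

Premises 12 and 6 cover both cases: O(dim_lights ⊃ ¬rotate_keys) and O(¬dim_lights ⊃ ¬rotate_keys). Since dim_lights ∨ ¬dim_lights is a tautology, O(¬rotate_keys) follows.
The contrapositive of premise 7 (O(authorize_report ⊃ rotate_keys)) is O(¬rotate_keys ⊃ ¬authorize_report), and O(¬rotate_keys) is already established, so O(¬authorize_report).
Premise 9 is O(declare_conflict ⊃ authorize_report); contrapositively O(¬authorize_report ⊃ ¬declare_conflict). Since O(¬authorize_report) holds, K gives O(¬declare_conflict).
With premise 5, O(¬declare_conflict ⊃ timestamp_claim), the K-axiom yields O(timestamp_claim).
The contrapositive of premise 10 (O(¬revoke_badge ⊃ ¬timestamp_claim)) is O(timestamp_claim ⊃ revoke_badge), and O(timestamp_claim) is already established, so O(revoke_badge).
Premise 3 is O(run_backup ⊃ ¬revoke_badge); contrapositively O(revoke_badge ⊃ ¬run_backup). Since O(revoke_badge) holds, K gives O(¬run_backup).
Premises 1, 2, 4, 8, 11, 13 do not contribute to this derivation.
Hence ¬run_backup is obligatory.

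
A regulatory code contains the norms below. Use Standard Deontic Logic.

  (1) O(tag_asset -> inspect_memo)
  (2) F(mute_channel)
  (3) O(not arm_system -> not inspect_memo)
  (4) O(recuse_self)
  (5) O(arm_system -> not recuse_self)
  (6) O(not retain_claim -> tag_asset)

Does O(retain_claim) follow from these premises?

Yes

Premise 4 gives O(recuse_self).
Premise 5 is O(arm_system -> not recuse_self); contrapositively O(recuse_self -> not arm_system). Since O(recuse_self) holds, K gives O(not arm_system).
With premise 3, O(not arm_system -> not inspect_memo), the K-axiom yields O(not inspect_memo).
Premise 1 is O(tag_asset -> inspect_memo); contrapositively O(not inspect_memo -> not tag_asset). Since O(not inspect_memo) holds, K gives O(not tag_asset).
The contrapositive of premise 6 (O(not retain_claim -> tag_asset)) is O(not tag_asset -> retain_claim), and O(not tag_asset) is already established, so O(retain_claim).
Premise 2 does not contribute to this derivation.
So O(retain_claim) follows.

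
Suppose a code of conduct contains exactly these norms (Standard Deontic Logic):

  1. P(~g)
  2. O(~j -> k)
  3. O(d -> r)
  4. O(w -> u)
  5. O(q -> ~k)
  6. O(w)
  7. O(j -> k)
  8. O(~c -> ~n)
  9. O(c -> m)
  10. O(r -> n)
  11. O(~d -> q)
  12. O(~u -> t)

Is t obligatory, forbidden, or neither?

Neither

Premise 12 is O(~u -> t), but O(~u) is not derivable from the premises, so it does not yield O(t).
No premise or chain of K-axiom applications forces O(t), and none forces O(~t). So t is neither obligatory nor forbidden under these norms.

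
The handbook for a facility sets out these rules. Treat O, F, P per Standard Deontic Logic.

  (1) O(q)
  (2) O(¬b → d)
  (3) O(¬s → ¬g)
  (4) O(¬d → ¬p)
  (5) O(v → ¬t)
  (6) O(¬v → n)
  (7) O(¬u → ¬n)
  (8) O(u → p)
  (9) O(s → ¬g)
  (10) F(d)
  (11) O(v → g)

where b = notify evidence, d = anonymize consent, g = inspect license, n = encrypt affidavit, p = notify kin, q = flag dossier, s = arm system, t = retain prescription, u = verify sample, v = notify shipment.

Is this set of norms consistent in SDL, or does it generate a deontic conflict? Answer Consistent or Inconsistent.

Premises 3 and 9 cover both cases: O(¬s → ¬g) and O(s → ¬g). Since ¬s ∨ s is a tautology, O(¬g) follows.
Premise 11, O(v → g), contraposes to O(¬g → ¬v); with O(¬g) we get O(¬v).
With premise 6, O(¬v → n), the K-axiom yields O(n).
Premise 7, O(¬u → ¬n), contraposes to O(n → u); with O(n) we get O(u).
From O(u) and premise 8, O(u → p), we obtain O(p).
Premise 4, O(¬d → ¬p), contraposes to O(p → d); with O(p) we get O(d).
However, F(d) at premise 10 amounts to O(¬d).
We now have both O(d) and O(¬d) — d is simultaneously obligatory and forbidden, violating the D-axiom.

Inconsistent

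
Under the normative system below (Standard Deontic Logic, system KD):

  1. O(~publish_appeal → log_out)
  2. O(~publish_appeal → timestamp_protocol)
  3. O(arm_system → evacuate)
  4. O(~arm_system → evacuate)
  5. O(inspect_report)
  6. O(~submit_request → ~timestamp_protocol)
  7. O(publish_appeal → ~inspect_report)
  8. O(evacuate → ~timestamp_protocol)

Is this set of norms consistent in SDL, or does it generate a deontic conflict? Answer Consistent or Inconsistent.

Inconsistent

Premises 4 and 3 cover both cases: O(~arm_system → evacuate) and O(arm_system → evacuate). Since ~arm_system ∨ arm_system is a tautology, O(evacuate) follows.
Applying K to premise 8 (O(evacuate → ~timestamp_protocol)) and O(evacuate) yields O(~timestamp_protocol).
The contrapositive of premise 2 (O(~publish_appeal → timestamp_protocol)) is O(~timestamp_protocol → publish_appeal), and O(~timestamp_protocol) is already established, so O(publish_appeal).
With premise 7, O(publish_appeal → ~inspect_report), the K-axiom yields O(~inspect_report).
Yet premise 5 states O(inspect_report).
We now have both O(~inspect_report) and O(inspect_report) — inspect_report is simultaneously obligatory and forbidden, violating the D-axiom.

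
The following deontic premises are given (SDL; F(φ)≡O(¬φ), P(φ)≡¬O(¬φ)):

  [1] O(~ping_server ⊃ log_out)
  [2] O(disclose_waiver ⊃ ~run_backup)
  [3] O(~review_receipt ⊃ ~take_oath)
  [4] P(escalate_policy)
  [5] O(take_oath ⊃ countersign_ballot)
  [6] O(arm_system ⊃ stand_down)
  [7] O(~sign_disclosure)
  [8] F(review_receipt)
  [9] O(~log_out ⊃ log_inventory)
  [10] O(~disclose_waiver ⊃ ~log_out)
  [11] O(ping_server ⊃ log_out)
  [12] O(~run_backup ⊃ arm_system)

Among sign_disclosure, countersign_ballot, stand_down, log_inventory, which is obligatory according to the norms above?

By case analysis on ~ping_server: premise 1 gives O(~ping_server ⊃ log_out) and premise 11 gives O(ping_server ⊃ log_out), so O(log_out) either way.
The contrapositive of premise 10 (O(~disclose_waiver ⊃ ~log_out)) is O(log_out ⊃ disclose_waiver), and O(log_out) is already established, so O(disclose_waiver).
From O(disclose_waiver) and premise 2, O(disclose_waiver ⊃ ~run_backup), we obtain O(~run_backup).
With premise 12, O(~run_backup ⊃ arm_system), the K-axiom yields O(arm_system).
From O(arm_system) and premise 6, O(arm_system ⊃ stand_down), we obtain O(stand_down).
So O(stand_down) holds — stand_down is obligatory. None of the other listed options is made obligatory by any chain of premises.

stand_down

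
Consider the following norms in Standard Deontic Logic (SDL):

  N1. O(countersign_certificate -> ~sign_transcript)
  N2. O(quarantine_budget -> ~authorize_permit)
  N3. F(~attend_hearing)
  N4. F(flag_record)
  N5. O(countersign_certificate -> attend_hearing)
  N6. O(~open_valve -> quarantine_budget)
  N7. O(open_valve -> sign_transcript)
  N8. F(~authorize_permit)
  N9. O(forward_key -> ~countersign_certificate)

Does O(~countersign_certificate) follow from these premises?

Premise 8, F(~authorize_permit), is equivalent to O(authorize_permit).
Premise 2 is O(quarantine_budget -> ~authorize_permit); contrapositively O(authorize_permit -> ~quarantine_budget). Since O(authorize_permit) holds, K gives O(~quarantine_budget).
The contrapositive of premise 6 (O(~open_valve -> quarantine_budget)) is O(~quarantine_budget -> open_valve), and O(~quarantine_budget) is already established, so O(open_valve).
Premise 7 is O(open_valve -> sign_transcript); since O(open_valve), deontic closure gives O(sign_transcript).
The contrapositive of premise 1 (O(countersign_certificate -> ~sign_transcript)) is O(sign_transcript -> ~countersign_certificate), and O(sign_transcript) is already established, so O(~countersign_certificate).
Premises 3, 4, 5, 9 do not contribute to this derivation.
So O(~countersign_certificate) follows.

Yes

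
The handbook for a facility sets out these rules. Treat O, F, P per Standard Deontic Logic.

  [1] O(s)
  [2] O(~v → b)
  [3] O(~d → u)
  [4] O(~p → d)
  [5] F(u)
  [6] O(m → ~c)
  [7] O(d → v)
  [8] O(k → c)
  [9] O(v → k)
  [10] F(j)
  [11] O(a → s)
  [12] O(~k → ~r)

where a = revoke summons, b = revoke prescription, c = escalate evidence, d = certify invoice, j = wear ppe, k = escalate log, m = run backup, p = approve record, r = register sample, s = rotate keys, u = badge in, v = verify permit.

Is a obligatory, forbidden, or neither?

Premise 11 is O(a → s); even if O(s) held, inferring O(a) would be affirming the consequent — invalid.
No premise or chain of K-axiom applications forces O(a), and none forces O(~a). So a is neither obligatory nor forbidden under these norms.

Neither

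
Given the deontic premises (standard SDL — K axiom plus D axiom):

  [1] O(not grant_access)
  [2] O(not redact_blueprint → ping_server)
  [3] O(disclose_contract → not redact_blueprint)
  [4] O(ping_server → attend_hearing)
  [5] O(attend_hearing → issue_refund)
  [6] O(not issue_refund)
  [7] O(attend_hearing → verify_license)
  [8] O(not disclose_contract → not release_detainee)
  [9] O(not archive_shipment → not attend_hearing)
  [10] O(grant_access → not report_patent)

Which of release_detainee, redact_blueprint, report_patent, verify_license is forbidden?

Premise 6 states O(not issue_refund) outright.
Premise 5 is O(attend_hearing → issue_refund); contrapositively O(not issue_refund → not attend_hearing). Since O(not issue_refund) holds, K gives O(not attend_hearing).
Premise 4 is O(ping_server → attend_hearing); contrapositively O(not attend_hearing → not ping_server). Since O(not attend_hearing) holds, K gives O(not ping_server).
The contrapositive of premise 2 (O(not redact_blueprint → ping_server)) is O(not ping_server → redact_blueprint), and O(not ping_server) is already established, so O(redact_blueprint).
Premise 3 is O(disclose_contract → not redact_blueprint); contrapositively O(redact_blueprint → not disclose_contract). Since O(redact_blueprint) holds, K gives O(not disclose_contract).
Applying K to premise 8 (O(not disclose_contract → not release_detainee)) and O(not disclose_contract) yields O(not release_detainee).
So O(not release_detainee) holds, i.e. release_detainee is forbidden. None of the other listed options is forbidden under the premises.

release_detainee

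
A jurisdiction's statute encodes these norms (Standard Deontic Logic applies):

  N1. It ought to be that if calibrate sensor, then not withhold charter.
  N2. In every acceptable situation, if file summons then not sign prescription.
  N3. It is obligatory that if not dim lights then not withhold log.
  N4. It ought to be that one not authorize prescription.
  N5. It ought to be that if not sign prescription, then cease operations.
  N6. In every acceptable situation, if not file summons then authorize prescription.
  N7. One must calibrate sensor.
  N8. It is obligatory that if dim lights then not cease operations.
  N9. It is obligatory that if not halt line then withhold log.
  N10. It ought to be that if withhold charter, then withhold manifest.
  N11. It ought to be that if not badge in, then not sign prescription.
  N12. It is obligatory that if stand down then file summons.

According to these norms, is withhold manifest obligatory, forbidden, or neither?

Neither

Premise 10 is O(withhold_charter → withhold_manifest), but O(withhold_charter) is not derivable from the premises, so it does not yield O(withhold_manifest).
No premise or chain of K-axiom applications forces O(withhold_manifest), and none forces O(¬withhold_manifest). So withhold_manifest is neither obligatory nor forbidden under these norms.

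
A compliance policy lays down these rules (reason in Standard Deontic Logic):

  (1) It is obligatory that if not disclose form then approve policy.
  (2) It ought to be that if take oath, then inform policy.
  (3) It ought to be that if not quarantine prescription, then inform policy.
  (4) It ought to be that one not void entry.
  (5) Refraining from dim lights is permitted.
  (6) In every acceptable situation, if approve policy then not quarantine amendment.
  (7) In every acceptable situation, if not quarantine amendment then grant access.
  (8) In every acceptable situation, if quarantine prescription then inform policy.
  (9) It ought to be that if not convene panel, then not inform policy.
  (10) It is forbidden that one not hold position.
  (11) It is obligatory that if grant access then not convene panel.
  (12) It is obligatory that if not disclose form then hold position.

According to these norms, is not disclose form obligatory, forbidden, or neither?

Premises 8 and 3 are O(quarantine_prescription → inform_policy) and O(¬quarantine_prescription → inform_policy); every ideal world satisfies quarantine_prescription or ¬quarantine_prescription, so in either case inform_policy holds — hence O(inform_policy).
Premise 9 is O(¬convene_panel → ¬inform_policy); contrapositively O(inform_policy → convene_panel). Since O(inform_policy) holds, K gives O(convene_panel).
Premise 11, O(grant_access → ¬convene_panel), contraposes to O(convene_panel → ¬grant_access); with O(convene_panel) we get O(¬grant_access).
The contrapositive of premise 7 (O(¬quarantine_amendment → grant_access)) is O(¬grant_access → quarantine_amendment), and O(¬grant_access) is already established, so O(quarantine_amendment).
The contrapositive of premise 6 (O(approve_policy → ¬quarantine_amendment)) is O(quarantine_amendment → ¬approve_policy), and O(quarantine_amendment) is already established, so O(¬approve_policy).
The contrapositive of premise 1 (O(¬disclose_form → approve_policy)) is O(¬approve_policy → disclose_form), and O(¬approve_policy) is already established, so O(disclose_form).
Premises 2, 4, 5, 10, 12 do not contribute to this derivation.
Thus O(disclose_form), which is F(¬disclose_form): ¬disclose_form is forbidden.

Forbidden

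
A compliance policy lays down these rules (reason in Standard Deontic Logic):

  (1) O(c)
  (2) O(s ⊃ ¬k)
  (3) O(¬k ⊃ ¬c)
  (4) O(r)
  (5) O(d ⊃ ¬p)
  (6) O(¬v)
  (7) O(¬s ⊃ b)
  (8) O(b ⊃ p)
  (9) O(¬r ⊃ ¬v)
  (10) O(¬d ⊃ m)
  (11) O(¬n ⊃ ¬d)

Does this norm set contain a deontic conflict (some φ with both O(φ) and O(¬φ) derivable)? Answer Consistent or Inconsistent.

Consistent

Premise 9 is O(¬r ⊃ ¬v); even if O(¬v) held, inferring O(¬r) would be affirming the consequent — invalid.
So O(¬r) is not derivable, and the apparent clash with O(r) does not arise.
A world satisfying every obligation exists (e.g. b=true, c=true, d=false, k=true, m=true, n=false, p=true, r=true, s=false, v=false); no atom is both obligatory and forbidden, so the set is consistent.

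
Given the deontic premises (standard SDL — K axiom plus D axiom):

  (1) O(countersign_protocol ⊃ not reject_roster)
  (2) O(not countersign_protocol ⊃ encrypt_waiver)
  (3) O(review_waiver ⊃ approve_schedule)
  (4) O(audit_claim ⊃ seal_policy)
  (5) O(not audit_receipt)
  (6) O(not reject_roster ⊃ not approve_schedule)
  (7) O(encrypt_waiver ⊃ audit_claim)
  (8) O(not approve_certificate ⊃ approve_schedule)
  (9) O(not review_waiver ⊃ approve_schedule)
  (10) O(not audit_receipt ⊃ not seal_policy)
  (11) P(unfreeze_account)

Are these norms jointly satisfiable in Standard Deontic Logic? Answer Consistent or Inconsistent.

Premises 9 and 3 are O(not review_waiver ⊃ approve_schedule) and O(review_waiver ⊃ approve_schedule); every ideal world satisfies not review_waiver or review_waiver, so in either case approve_schedule holds — hence O(approve_schedule).
Premise 6, O(not reject_roster ⊃ not approve_schedule), contraposes to O(approve_schedule ⊃ reject_roster); with O(approve_schedule) we get O(reject_roster).
The contrapositive of premise 1 (O(countersign_protocol ⊃ not reject_roster)) is O(reject_roster ⊃ not countersign_protocol), and O(reject_roster) is already established, so O(not countersign_protocol).
From O(not countersign_protocol) and premise 2, O(not countersign_protocol ⊃ encrypt_waiver), we obtain O(encrypt_waiver).
With premise 7, O(encrypt_waiver ⊃ audit_claim), the K-axiom yields O(audit_claim).
From O(audit_claim) and premise 4, O(audit_claim ⊃ seal_policy), we obtain O(seal_policy).
The contrapositive of premise 10 (O(not audit_receipt ⊃ not seal_policy)) is O(seal_policy ⊃ audit_receipt), and O(seal_policy) is already established, so O(audit_receipt).
Yet premise 5 states O(not audit_receipt).
We now have both O(audit_receipt) and O(not audit_receipt) — audit_receipt is simultaneously obligatory and forbidden, violating the D-axiom.

Inconsistent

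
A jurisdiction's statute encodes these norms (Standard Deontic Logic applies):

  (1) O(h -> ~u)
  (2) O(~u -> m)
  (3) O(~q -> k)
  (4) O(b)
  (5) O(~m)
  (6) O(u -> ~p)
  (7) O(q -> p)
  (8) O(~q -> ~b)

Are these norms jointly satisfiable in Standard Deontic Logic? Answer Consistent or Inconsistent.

Premise 4 gives O(b).
The contrapositive of premise 8 (O(~q -> ~b)) is O(b -> q), and O(b) is already established, so O(q).
Applying K to premise 7 (O(q -> p)) and O(q) yields O(p).
Premise 6, O(u -> ~p), contraposes to O(p -> ~u); with O(p) we get O(~u).
Applying K to premise 2 (O(~u -> m)) and O(~u) yields O(m).
Yet premise 5 states O(~m).
We now have both O(m) and O(~m) — m is simultaneously obligatory and forbidden, violating the D-axiom.

Inconsistent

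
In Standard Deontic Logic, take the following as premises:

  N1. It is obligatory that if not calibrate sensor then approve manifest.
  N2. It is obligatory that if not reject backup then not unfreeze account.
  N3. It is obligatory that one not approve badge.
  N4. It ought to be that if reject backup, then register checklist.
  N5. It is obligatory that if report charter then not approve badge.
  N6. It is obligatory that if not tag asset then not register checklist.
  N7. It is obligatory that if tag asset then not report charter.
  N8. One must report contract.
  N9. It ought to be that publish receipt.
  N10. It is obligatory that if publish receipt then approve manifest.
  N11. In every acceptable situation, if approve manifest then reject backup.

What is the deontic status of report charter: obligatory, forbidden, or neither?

From premise 9 we have O(publish_receipt).
With premise 10, O(publish_receipt → approve_manifest), the K-axiom yields O(approve_manifest).
With premise 11, O(approve_manifest → reject_backup), the K-axiom yields O(reject_backup).
From O(reject_backup) and premise 4, O(reject_backup → register_checklist), we obtain O(register_checklist).
The contrapositive of premise 6 (O(¬tag_asset → ¬register_checklist)) is O(register_checklist → tag_asset), and O(register_checklist) is already established, so O(tag_asset).
From O(tag_asset) and premise 7, O(tag_asset → ¬report_charter), we obtain O(¬report_charter).
Premises 1, 2, 3, 5, 8 do not contribute to this derivation.
Thus O(¬report_charter), which is F(report_charter): report_charter is forbidden.

Forbidden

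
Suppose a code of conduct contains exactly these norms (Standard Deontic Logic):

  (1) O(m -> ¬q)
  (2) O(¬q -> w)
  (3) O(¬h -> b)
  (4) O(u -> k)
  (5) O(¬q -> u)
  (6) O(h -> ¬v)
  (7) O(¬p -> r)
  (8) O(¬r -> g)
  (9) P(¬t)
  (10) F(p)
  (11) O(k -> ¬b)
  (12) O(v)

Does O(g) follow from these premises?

Premise 8 is O(¬r -> g), but O(¬r) is not derivable from the premises, so it does not yield O(g).
No other premise forces O(g). An ideal world satisfying every premise can still have g false, so O(g) is not derivable.

No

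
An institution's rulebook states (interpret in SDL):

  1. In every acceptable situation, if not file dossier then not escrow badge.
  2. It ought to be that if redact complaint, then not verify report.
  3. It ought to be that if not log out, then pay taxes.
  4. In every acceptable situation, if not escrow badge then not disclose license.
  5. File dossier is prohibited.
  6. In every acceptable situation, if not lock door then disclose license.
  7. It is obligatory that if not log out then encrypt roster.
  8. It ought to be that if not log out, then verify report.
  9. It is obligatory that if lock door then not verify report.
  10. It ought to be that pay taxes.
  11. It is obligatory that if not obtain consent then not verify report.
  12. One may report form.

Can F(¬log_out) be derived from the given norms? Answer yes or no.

Yes

Premise 5 is F(file_dossier), i.e. O(¬file_dossier).
Premise 1 is O(¬file_dossier → ¬escrow_badge); since O(¬file_dossier), deontic closure gives O(¬escrow_badge).
With premise 4, O(¬escrow_badge → ¬disclose_license), the K-axiom yields O(¬disclose_license).
Premise 6, O(¬lock_door → disclose_license), contraposes to O(¬disclose_license → lock_door); with O(¬disclose_license) we get O(lock_door).
From O(lock_door) and premise 9, O(lock_door → ¬verify_report), we obtain O(¬verify_report).
Premise 8, O(¬log_out → verify_report), contraposes to O(¬verify_report → log_out); with O(¬verify_report) we get O(log_out).
Premises 2, 3, 7, 10, 11, 12 do not contribute to this derivation.
So O(log_out) holds, i.e. F(¬log_out). The claim follows.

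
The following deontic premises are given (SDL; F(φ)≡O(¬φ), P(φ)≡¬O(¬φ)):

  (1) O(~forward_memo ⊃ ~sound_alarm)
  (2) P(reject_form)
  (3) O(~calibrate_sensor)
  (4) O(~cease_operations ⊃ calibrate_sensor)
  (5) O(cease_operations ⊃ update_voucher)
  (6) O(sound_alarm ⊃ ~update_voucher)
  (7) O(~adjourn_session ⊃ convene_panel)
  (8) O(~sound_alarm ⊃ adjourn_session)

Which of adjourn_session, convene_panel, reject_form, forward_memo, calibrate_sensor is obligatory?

Premise 3 gives O(~calibrate_sensor).
Premise 4 is O(~cease_operations ⊃ calibrate_sensor); contrapositively O(~calibrate_sensor ⊃ cease_operations). Since O(~calibrate_sensor) holds, K gives O(cease_operations).
Applying K to premise 5 (O(cease_operations ⊃ update_voucher)) and O(cease_operations) yields O(update_voucher).
Premise 6, O(sound_alarm ⊃ ~update_voucher), contraposes to O(update_voucher ⊃ ~sound_alarm); with O(update_voucher) we get O(~sound_alarm).
Applying K to premise 8 (O(~sound_alarm ⊃ adjourn_session)) and O(~sound_alarm) yields O(adjourn_session).
So O(adjourn_session) holds — adjourn_session is obligatory. None of the other listed options is made obligatory by any chain of premises.

adjourn_session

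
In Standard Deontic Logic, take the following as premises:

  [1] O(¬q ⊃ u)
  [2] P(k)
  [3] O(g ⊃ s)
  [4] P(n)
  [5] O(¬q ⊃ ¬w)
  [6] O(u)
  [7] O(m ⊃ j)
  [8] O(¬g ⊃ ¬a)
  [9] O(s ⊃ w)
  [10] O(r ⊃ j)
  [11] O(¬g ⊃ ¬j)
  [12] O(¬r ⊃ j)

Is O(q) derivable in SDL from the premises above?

By case analysis on r: premise 10 gives O(r ⊃ j) and premise 12 gives O(¬r ⊃ j), so O(j) either way.
The contrapositive of premise 11 (O(¬g ⊃ ¬j)) is O(j ⊃ g), and O(j) is already established, so O(g).
Premise 3 is O(g ⊃ s); since O(g), deontic closure gives O(s).
Premise 9 is O(s ⊃ w); since O(s), deontic closure gives O(w).
Premise 5, O(¬q ⊃ ¬w), contraposes to O(w ⊃ q); with O(w) we get O(q).
Premises 1, 2, 4, 6, 7, 8 do not contribute to this derivation.
So O(q) follows.

Yes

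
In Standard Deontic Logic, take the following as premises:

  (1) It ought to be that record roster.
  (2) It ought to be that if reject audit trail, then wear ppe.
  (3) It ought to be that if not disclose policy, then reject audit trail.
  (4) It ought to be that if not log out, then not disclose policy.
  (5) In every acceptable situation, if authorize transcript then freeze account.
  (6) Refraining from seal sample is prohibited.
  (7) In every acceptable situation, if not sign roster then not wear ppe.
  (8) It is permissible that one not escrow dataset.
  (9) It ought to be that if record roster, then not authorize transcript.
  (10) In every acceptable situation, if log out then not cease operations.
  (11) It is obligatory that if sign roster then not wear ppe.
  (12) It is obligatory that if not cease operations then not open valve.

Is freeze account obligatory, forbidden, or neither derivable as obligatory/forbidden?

Neither

Premise 5 is O(authorize_transcript → freeze_account), but O(authorize_transcript) is not derivable from the premises, so it does not yield O(freeze_account).
No premise or chain of K-axiom applications forces O(freeze_account), and none forces O(¬freeze_account). So freeze_account is neither obligatory nor forbidden under these norms.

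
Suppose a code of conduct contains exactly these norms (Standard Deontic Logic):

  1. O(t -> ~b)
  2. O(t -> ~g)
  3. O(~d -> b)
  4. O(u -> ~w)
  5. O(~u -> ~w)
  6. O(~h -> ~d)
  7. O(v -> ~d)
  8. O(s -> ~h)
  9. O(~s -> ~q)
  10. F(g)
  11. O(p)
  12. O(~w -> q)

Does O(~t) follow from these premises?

Premises 4 and 5 are O(u -> ~w) and O(~u -> ~w); every ideal world satisfies u or ~u, so in either case ~w holds — hence O(~w).
From O(~w) and premise 12, O(~w -> q), we obtain O(q).
Premise 9, O(~s -> ~q), contraposes to O(q -> s); with O(q) we get O(s).
Applying K to premise 8 (O(s -> ~h)) and O(s) yields O(~h).
Applying K to premise 6 (O(~h -> ~d)) and O(~h) yields O(~d).
Premise 3 is O(~d -> b); since O(~d), deontic closure gives O(b).
The contrapositive of premise 1 (O(t -> ~b)) is O(b -> ~t), and O(b) is already established, so O(~t).
Premises 2, 7, 10, 11 do not contribute to this derivation.
So O(~t) follows.

Yes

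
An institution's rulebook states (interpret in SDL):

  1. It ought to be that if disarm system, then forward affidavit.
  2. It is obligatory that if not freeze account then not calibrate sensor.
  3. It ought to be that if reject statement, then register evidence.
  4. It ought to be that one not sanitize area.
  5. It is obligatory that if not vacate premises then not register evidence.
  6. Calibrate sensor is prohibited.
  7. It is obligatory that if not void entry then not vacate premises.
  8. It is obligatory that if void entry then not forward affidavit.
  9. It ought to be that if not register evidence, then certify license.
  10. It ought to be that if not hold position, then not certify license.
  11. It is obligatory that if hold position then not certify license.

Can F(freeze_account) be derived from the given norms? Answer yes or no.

No

Premise 2 is O(¬freeze_account → ¬calibrate_sensor); even if O(¬calibrate_sensor) held, inferring O(¬freeze_account) would be affirming the consequent — invalid.
No other premise forces O(¬freeze_account). An ideal world satisfying every premise can still have freeze_account true, so F(freeze_account) is not derivable.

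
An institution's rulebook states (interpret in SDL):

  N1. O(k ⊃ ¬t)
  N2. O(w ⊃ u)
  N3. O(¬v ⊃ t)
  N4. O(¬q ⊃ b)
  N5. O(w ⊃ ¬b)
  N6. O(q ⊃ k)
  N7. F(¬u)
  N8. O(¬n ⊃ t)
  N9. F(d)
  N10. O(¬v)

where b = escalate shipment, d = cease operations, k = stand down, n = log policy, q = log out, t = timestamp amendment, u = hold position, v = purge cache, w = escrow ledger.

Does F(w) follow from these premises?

Premise 10 states O(¬v) outright.
Premise 3 is O(¬v ⊃ t); since O(¬v), deontic closure gives O(t).
Premise 1 is O(k ⊃ ¬t); contrapositively O(t ⊃ ¬k). Since O(t) holds, K gives O(¬k).
Premise 6 is O(q ⊃ k); contrapositively O(¬k ⊃ ¬q). Since O(¬k) holds, K gives O(¬q).
Applying K to premise 4 (O(¬q ⊃ b)) and O(¬q) yields O(b).
Premise 5, O(w ⊃ ¬b), contraposes to O(b ⊃ ¬w); with O(b) we get O(¬w).
Premises 2, 7, 8, 9 do not contribute to this derivation.
So O(¬w) holds, i.e. F(w). The claim follows.

Yes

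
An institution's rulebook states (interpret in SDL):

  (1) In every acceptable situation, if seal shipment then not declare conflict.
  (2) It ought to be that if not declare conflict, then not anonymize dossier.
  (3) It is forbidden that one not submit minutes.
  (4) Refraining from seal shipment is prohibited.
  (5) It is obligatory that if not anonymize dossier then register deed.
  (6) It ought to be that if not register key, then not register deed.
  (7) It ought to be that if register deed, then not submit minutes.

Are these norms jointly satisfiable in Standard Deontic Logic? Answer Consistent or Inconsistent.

F(¬submit_minutes) at premise 3 means O(submit_minutes).
Premise 7, O(register_deed → ¬submit_minutes), contraposes to O(submit_minutes → ¬register_deed); with O(submit_minutes) we get O(¬register_deed).
The contrapositive of premise 5 (O(¬anonymize_dossier → register_deed)) is O(¬register_deed → anonymize_dossier), and O(¬register_deed) is already established, so O(anonymize_dossier).
Premise 2, O(¬declare_conflict → ¬anonymize_dossier), contraposes to O(anonymize_dossier → declare_conflict); with O(anonymize_dossier) we get O(declare_conflict).
Premise 1 is O(seal_shipment → ¬declare_conflict); contrapositively O(declare_conflict → ¬seal_shipment). Since O(declare_conflict) holds, K gives O(¬seal_shipment).
Yet premise 4 is F(¬seal_shipment), i.e. O(seal_shipment).
We now have both O(¬seal_shipment) and O(seal_shipment) — seal_shipment is simultaneously obligatory and forbidden, violating the D-axiom.

Inconsistent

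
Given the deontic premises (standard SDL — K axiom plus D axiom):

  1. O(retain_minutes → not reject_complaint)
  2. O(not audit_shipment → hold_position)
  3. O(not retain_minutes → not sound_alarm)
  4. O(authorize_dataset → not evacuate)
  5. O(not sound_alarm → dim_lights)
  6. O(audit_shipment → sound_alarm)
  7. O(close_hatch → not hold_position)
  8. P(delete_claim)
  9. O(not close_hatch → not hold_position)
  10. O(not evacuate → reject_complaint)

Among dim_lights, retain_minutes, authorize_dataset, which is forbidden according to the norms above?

authorize_dataset

By case analysis on not close_hatch: premise 9 gives O(not close_hatch → not hold_position) and premise 7 gives O(close_hatch → not hold_position), so O(not hold_position) either way.
Premise 2 is O(not audit_shipment → hold_position); contrapositively O(not hold_position → audit_shipment). Since O(not hold_position) holds, K gives O(audit_shipment).
With premise 6, O(audit_shipment → sound_alarm), the K-axiom yields O(sound_alarm).
Premise 3 is O(not retain_minutes → not sound_alarm); contrapositively O(sound_alarm → retain_minutes). Since O(sound_alarm) holds, K gives O(retain_minutes).
Applying K to premise 1 (O(retain_minutes → not reject_complaint)) and O(retain_minutes) yields O(not reject_complaint).
Premise 10 is O(not evacuate → reject_complaint); contrapositively O(not reject_complaint → evacuate). Since O(not reject_complaint) holds, K gives O(evacuate).
Premise 4 is O(authorize_dataset → not evacuate); contrapositively O(evacuate → not authorize_dataset). Since O(evacuate) holds, K gives O(not authorize_dataset).
So O(not authorize_dataset) holds, i.e. authorize_dataset is forbidden. None of the other listed options is forbidden under the premises.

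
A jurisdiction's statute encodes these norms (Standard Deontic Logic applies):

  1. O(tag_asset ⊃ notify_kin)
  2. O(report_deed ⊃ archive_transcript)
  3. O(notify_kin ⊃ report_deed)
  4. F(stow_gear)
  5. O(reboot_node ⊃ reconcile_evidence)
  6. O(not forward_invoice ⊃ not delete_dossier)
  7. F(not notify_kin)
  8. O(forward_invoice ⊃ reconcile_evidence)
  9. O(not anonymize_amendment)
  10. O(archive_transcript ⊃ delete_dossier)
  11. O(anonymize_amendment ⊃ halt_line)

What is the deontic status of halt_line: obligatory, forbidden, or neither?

Premise 11 is O(anonymize_amendment ⊃ halt_line), but O(anonymize_amendment) is not derivable from the premises, so it does not yield O(halt_line).
No premise or chain of K-axiom applications forces O(halt_line), and none forces O(not halt_line). So halt_line is neither obligatory nor forbidden under these norms.

Neither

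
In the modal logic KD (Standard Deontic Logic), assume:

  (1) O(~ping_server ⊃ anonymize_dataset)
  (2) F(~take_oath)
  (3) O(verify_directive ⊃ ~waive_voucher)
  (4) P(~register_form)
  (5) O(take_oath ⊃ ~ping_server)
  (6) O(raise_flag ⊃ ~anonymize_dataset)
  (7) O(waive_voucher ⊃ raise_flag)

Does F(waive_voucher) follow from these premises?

F(~take_oath) at premise 2 means O(take_oath).
Applying K to premise 5 (O(take_oath ⊃ ~ping_server)) and O(take_oath) yields O(~ping_server).
With premise 1, O(~ping_server ⊃ anonymize_dataset), the K-axiom yields O(anonymize_dataset).
Premise 6, O(raise_flag ⊃ ~anonymize_dataset), contraposes to O(anonymize_dataset ⊃ ~raise_flag); with O(anonymize_dataset) we get O(~raise_flag).
Premise 7, O(waive_voucher ⊃ raise_flag), contraposes to O(~raise_flag ⊃ ~waive_voucher); with O(~raise_flag) we get O(~waive_voucher).
Premises 3, 4 do not contribute to this derivation.
So O(~waive_voucher) holds, i.e. F(waive_voucher). The claim follows.

Yes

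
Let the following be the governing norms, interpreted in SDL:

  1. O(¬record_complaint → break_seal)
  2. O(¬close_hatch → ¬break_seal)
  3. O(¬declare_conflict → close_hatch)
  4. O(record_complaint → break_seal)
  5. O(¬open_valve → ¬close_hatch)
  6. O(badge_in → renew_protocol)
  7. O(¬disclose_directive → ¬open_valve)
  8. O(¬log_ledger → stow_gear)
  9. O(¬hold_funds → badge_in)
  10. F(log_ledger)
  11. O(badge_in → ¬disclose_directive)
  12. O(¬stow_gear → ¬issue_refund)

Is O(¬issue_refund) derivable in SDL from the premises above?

No

Premise 12 is O(¬stow_gear → ¬issue_refund), but O(¬stow_gear) is not derivable from the premises, so it does not yield O(¬issue_refund).
No other premise forces O(¬issue_refund). An ideal world satisfying every premise can still have ¬issue_refund false, so O(¬issue_refund) is not derivable.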